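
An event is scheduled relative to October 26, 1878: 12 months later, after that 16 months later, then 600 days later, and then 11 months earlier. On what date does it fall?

Counting forward 12 months from October 26, 1878:
month 10 + 12 = 22, which is month 10 of year 1879 → October 1879.
Day 26 is valid in October, giving October 26, 1879.
Adding 16 months from October 26, 1879:
month 10 + 16 = 26, which is month 2 of year 1881 → February 1881.
Day 26 is valid in February, giving February 26, 1881.
Counting forward 600 days from February 26, 1881:
February has 28 days, so 28 − 26 = 2 days remain after February 26, 1881; 600 − 2 = 598 left.
March 1881 has 31 days: 598 − 31 = 567 left.
April 1881 has 30 days: 567 − 30 = 537 left.
May 1881 has 31 days: 537 − 31 = 506 left.
June 1881 has 30 days: 506 − 30 = 476 left.
July 1881 has 31 days: 476 − 31 = 445 left.
August 1881 has 31 days: 445 − 31 = 414 left.
September 1881 has 30 days: 414 − 30 = 384 left.
October 1881 has 31 days: 384 − 31 = 353 left.
November 1881 has 30 days: 353 − 30 = 323 left.
December 1881 has 31 days: 323 − 31 = 292 left.
January 1882 has 31 days: 292 − 31 = 261 left.
February 1882 has 28 days (1882 is not a leap year): 261 − 28 = 233 left.
March 1882 has 31 days: 233 − 31 = 202 left.
April 1882 has 30 days: 202 − 30 = 172 left.
May 1882 has 31 days: 172 − 31 = 141 left.
June 1882 has 30 days: 141 − 30 = 111 left.
July 1882 has 31 days: 111 − 31 = 80 left.
August 1882 has 31 days: 80 − 31 = 49 left.
September 1882 has 30 days: 49 − 30 = 19 left.
19 days into October 1882 → October 19, 1882.
Going back 11 months from October 19, 1882:
month 10 − 11 = -1, which is month 11 of year 1881 → November 1881.
Day 19 is valid in November, giving November 19, 1881.

November 19, 1881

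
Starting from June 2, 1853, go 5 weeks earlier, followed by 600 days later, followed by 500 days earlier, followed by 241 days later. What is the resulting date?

April 4, 1854

Counting back 5 weeks (= 35 days) from June 2, 1853:
Going back 2 days from June 2, 1853 reaches the end of the previous month; 35 − 2 = 33 left.
May 1853 has 31 days: 33 − 31 = 2 left.
April 1853 has 30 days; 30 − 2 = 28 → April 28, 1853.
Counting forward 600 days from April 28, 1853:
April has 30 days, so 30 − 28 = 2 days remain after April 28, 1853; 600 − 2 = 598 left.
May 1853 has 31 days: 598 − 31 = 567 left.
June 1853 has 30 days: 567 − 30 = 537 left.
July 1853 has 31 days: 537 − 31 = 506 left.
August 1853 has 31 days: 506 − 31 = 475 left.
September 1853 has 30 days: 475 − 30 = 445 left.
October 1853 has 31 days: 445 − 31 = 414 left.
November 1853 has 30 days: 414 − 30 = 384 left.
December 1853 has 31 days: 384 − 31 = 353 left.
January 1854 has 31 days: 353 − 31 = 322 left.
February 1854 has 28 days (1854 is not a leap year): 322 − 28 = 294 left.
March 1854 has 31 days: 294 − 31 = 263 left.
April 1854 has 30 days: 263 − 30 = 233 left.
May 1854 has 31 days: 233 − 31 = 202 left.
June 1854 has 30 days: 202 − 30 = 172 left.
July 1854 has 31 days: 172 − 31 = 141 left.
August 1854 has 31 days: 141 − 31 = 110 left.
September 1854 has 30 days: 110 − 30 = 80 left.
October 1854 has 31 days: 80 − 31 = 49 left.
November 1854 has 30 days: 49 − 30 = 19 left.
19 days into December 1854 → December 19, 1854.
Going back 500 days from December 19, 1854:
Going back 19 days from December 19, 1854 reaches the end of the previous month; 500 − 19 = 481 left.
November 1854 has 30 days: 481 − 30 = 451 left.
October 1854 has 31 days: 451 − 31 = 420 left.
September 1854 has 30 days: 420 − 30 = 390 left.
August 1854 has 31 days: 390 − 31 = 359 left.
July 1854 has 31 days: 359 − 31 = 328 left.
June 1854 has 30 days: 328 − 30 = 298 left.
May 1854 has 31 days: 298 − 31 = 267 left.
April 1854 has 30 days: 267 − 30 = 237 left.
March 1854 has 31 days: 237 − 31 = 206 left.
February 1854 has 28 days (1854 is not a leap year): 206 − 28 = 178 left.
January 1854 has 31 days: 178 − 31 = 147 left.
December 1853 has 31 days: 147 − 31 = 116 left.
November 1853 has 30 days: 116 − 30 = 86 left.
October 1853 has 31 days: 86 − 31 = 55 left.
September 1853 has 30 days: 55 − 30 = 25 left.
August 1853 has 31 days; 31 − 25 = 6 → August 6, 1853.
Adding 241 days from August 6, 1853:
August has 31 days, so 31 − 6 = 25 days remain after August 6, 1853; 241 − 25 = 216 left.
September 1853 has 30 days: 216 − 30 = 186 left.
October 1853 has 31 days: 186 − 31 = 155 left.
November 1853 has 30 days: 155 − 30 = 125 left.
December 1853 has 31 days: 125 − 31 = 94 left.
January 1854 has 31 days: 94 − 31 = 63 left.
February 1854 has 28 days (1854 is not a leap year): 63 − 28 = 35 left.
March 1854 has 31 days: 35 − 31 = 4 left.
4 days into April 1854 → April 4, 1854.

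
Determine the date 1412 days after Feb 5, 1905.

Adding 1412 days from February 5, 1905.
February has 28 days, so 28 − 5 = 23 days remain after February 5, 1905; 1412 − 23 = 1389 left.
March 1905 has 31 days: 1389 − 31 = 1358 left.
April 1905 has 30 days: 1358 − 30 = 1328 left.
May 1905 has 31 days: 1328 − 31 = 1297 left.
June 1905 has 30 days: 1297 − 30 = 1267 left.
July 1905 has 31 days: 1267 − 31 = 1236 left.
August 1905 has 31 days: 1236 − 31 = 1205 left.
September 1905 has 30 days: 1205 − 30 = 1175 left.
October 1905 has 31 days: 1175 − 31 = 1144 left.
November 1905 has 30 days: 1144 − 30 = 1114 left.
December 1905 has 31 days: 1114 − 31 = 1083 left.
January 1906 has 31 days: 1083 − 31 = 1052 left.
February 1906 has 28 days (1906 is not a leap year): 1052 − 28 = 1024 left.
March 1906 has 31 days: 1024 − 31 = 993 left.
April 1906 has 30 days: 993 − 30 = 963 left.
May 1906 has 31 days: 963 − 31 = 932 left.
June 1906 has 30 days: 932 − 30 = 902 left.
July 1906 has 31 days: 902 − 31 = 871 left.
August 1906 has 31 days: 871 − 31 = 840 left.
September 1906 has 30 days: 840 − 30 = 810 left.
October 1906 has 31 days: 810 − 31 = 779 left.
November 1906 has 30 days: 779 − 30 = 749 left.
December 1906 has 31 days: 749 − 31 = 718 left.
January 1907 has 31 days: 718 − 31 = 687 left.
February 1907 has 28 days (1907 is not a leap year): 687 − 28 = 659 left.
March 1907 has 31 days: 659 − 31 = 628 left.
April 1907 has 30 days: 628 − 30 = 598 left.
May 1907 has 31 days: 598 − 31 = 567 left.
June 1907 has 30 days: 567 − 30 = 537 left.
July 1907 has 31 days: 537 − 31 = 506 left.
August 1907 has 31 days: 506 − 31 = 475 left.
September 1907 has 30 days: 475 − 30 = 445 left.
October 1907 has 31 days: 445 − 31 = 414 left.
November 1907 has 30 days: 414 − 30 = 384 left.
December 1907 has 31 days: 384 − 31 = 353 left.
January 1908 has 31 days: 353 − 31 = 322 left.
February 1908 has 29 days (1908 is a leap year): 322 − 29 = 293 left.
March 1908 has 31 days: 293 − 31 = 262 left.
April 1908 has 30 days: 262 − 30 = 232 left.
May 1908 has 31 days: 232 − 31 = 201 left.
June 1908 has 30 days: 201 − 30 = 171 left.
July 1908 has 31 days: 171 − 31 = 140 left.
August 1908 has 31 days: 140 − 31 = 109 left.
September 1908 has 30 days: 109 − 30 = 79 left.
October 1908 has 31 days: 79 − 31 = 48 left.
November 1908 has 30 days: 48 − 30 = 18 left.
18 days into December 1908 → December 18, 1908.

December 18, 1908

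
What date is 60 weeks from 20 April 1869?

Counting forward 60 weeks = 420 days from April 20, 1869.
April has 30 days, so 30 − 20 = 10 days remain after April 20, 1869; 420 − 10 = 410 left.
May 1869 has 31 days: 410 − 31 = 379 left.
June 1869 has 30 days: 379 − 30 = 349 left.
July 1869 has 31 days: 349 − 31 = 318 left.
August 1869 has 31 days: 318 − 31 = 287 left.
September 1869 has 30 days: 287 − 30 = 257 left.
October 1869 has 31 days: 257 − 31 = 226 left.
November 1869 has 30 days: 226 − 30 = 196 left.
December 1869 has 31 days: 196 − 31 = 165 left.
January 1870 has 31 days: 165 − 31 = 134 left.
February 1870 has 28 days (1870 is not a leap year): 134 − 28 = 106 left.
March 1870 has 31 days: 106 − 31 = 75 left.
April 1870 has 30 days: 75 − 30 = 45 left.
May 1870 has 31 days: 45 − 31 = 14 left.
14 days into June 1870 → June 14, 1870.

June 14, 1870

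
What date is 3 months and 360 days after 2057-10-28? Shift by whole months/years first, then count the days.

January 23, 2059

Adding 3 months and 360 days from October 28, 2057: first the month/year part, then the days.
month 10 + 3 = 13, which is month 1 of year 2058 → January 2058.
Day 28 is valid in January, giving January 28, 2058.
Now add 360 days from January 28, 2058.
January has 31 days, so 31 − 28 = 3 days remain after January 28, 2058; 360 − 3 = 357 left.
February 2058 has 28 days (2058 is not a leap year): 357 − 28 = 329 left.
March 2058 has 31 days: 329 − 31 = 298 left.
April 2058 has 30 days: 298 − 30 = 268 left.
May 2058 has 31 days: 268 − 31 = 237 left.
June 2058 has 30 days: 237 − 30 = 207 left.
July 2058 has 31 days: 207 − 31 = 176 left.
August 2058 has 31 days: 176 − 31 = 145 left.
September 2058 has 30 days: 145 − 30 = 115 left.
October 2058 has 31 days: 115 − 31 = 84 left.
November 2058 has 30 days: 84 − 30 = 54 left.
December 2058 has 31 days: 54 − 31 = 23 left.
23 days into January 2059 → January 23, 2059.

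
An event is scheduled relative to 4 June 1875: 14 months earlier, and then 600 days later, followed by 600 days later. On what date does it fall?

Counting back 14 months from June 4, 1875:
month 6 − 14 = -8, which is month 4 of year 1874 → April 1874.
Day 4 is valid in April, giving April 4, 1874.
Advancing 600 days from April 4, 1874:
April has 30 days, so 30 − 4 = 26 days remain after April 4, 1874; 600 − 26 = 574 left.
May 1874 has 31 days: 574 − 31 = 543 left.
June 1874 has 30 days: 543 − 30 = 513 left.
July 1874 has 31 days: 513 − 31 = 482 left.
August 1874 has 31 days: 482 − 31 = 451 left.
September 1874 has 30 days: 451 − 30 = 421 left.
October 1874 has 31 days: 421 − 31 = 390 left.
November 1874 has 30 days: 390 − 30 = 360 left.
December 1874 has 31 days: 360 − 31 = 329 left.
January 1875 has 31 days: 329 − 31 = 298 left.
February 1875 has 28 days (1875 is not a leap year): 298 − 28 = 270 left.
March 1875 has 31 days: 270 − 31 = 239 left.
April 1875 has 30 days: 239 − 30 = 209 left.
May 1875 has 31 days: 209 − 31 = 178 left.
June 1875 has 30 days: 178 − 30 = 148 left.
July 1875 has 31 days: 148 − 31 = 117 left.
August 1875 has 31 days: 117 − 31 = 86 left.
September 1875 has 30 days: 86 − 30 = 56 left.
October 1875 has 31 days: 56 − 31 = 25 left.
25 days into November 1875 → November 25, 1875.
Adding 600 days from November 25, 1875:
November has 30 days, so 30 − 25 = 5 days remain after November 25, 1875; 600 − 5 = 595 left.
December 1875 has 31 days: 595 − 31 = 564 left.
January 1876 has 31 days: 564 − 31 = 533 left.
February 1876 has 29 days (1876 is a leap year): 533 − 29 = 504 left.
March 1876 has 31 days: 504 − 31 = 473 left.
April 1876 has 30 days: 473 − 30 = 443 left.
May 1876 has 31 days: 443 − 31 = 412 left.
June 1876 has 30 days: 412 − 30 = 382 left.
July 1876 has 31 days: 382 − 31 = 351 left.
August 1876 has 31 days: 351 − 31 = 320 left.
September 1876 has 30 days: 320 − 30 = 290 left.
October 1876 has 31 days: 290 − 31 = 259 left.
November 1876 has 30 days: 259 − 30 = 229 left.
December 1876 has 31 days: 229 − 31 = 198 left.
January 1877 has 31 days: 198 − 31 = 167 left.
February 1877 has 28 days (1877 is not a leap year): 167 − 28 = 139 left.
March 1877 has 31 days: 139 − 31 = 108 left.
April 1877 has 30 days: 108 − 30 = 78 left.
May 1877 has 31 days: 78 − 31 = 47 left.
June 1877 has 30 days: 47 − 30 = 17 left.
17 days into July 1877 → July 17, 1877.

July 17, 1877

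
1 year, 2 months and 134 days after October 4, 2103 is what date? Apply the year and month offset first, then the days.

April 17, 2105

Adding 1 year, 2 months and 134 days from October 4, 2103: first the month/year part, then the days.
+1 year → 2104; month 10 + 2 = 12 → December 2104.
Day 4 is valid in December, giving December 4, 2104.
Now add 134 days from December 4, 2104.
December has 31 days, so 31 − 4 = 27 days remain after December 4, 2104; 134 − 27 = 107 left.
January 2105 has 31 days: 107 − 31 = 76 left.
February 2105 has 28 days (2105 is not a leap year): 76 − 28 = 48 left.
March 2105 has 31 days: 48 − 31 = 17 left.
17 days into April 2105 → April 17, 2105.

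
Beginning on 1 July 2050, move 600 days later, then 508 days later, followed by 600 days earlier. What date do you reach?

November 21, 2051

Advancing 600 days from July 1, 2050:
July has 31 days, so 31 − 1 = 30 days remain after July 1, 2050; 600 − 30 = 570 left.
August 2050 has 31 days: 570 − 31 = 539 left.
September 2050 has 30 days: 539 − 30 = 509 left.
October 2050 has 31 days: 509 − 31 = 478 left.
November 2050 has 30 days: 478 − 30 = 448 left.
December 2050 has 31 days: 448 − 31 = 417 left.
January 2051 has 31 days: 417 − 31 = 386 left.
February 2051 has 28 days (2051 is not a leap year): 386 − 28 = 358 left.
March 2051 has 31 days: 358 − 31 = 327 left.
April 2051 has 30 days: 327 − 30 = 297 left.
May 2051 has 31 days: 297 − 31 = 266 left.
June 2051 has 30 days: 266 − 30 = 236 left.
July 2051 has 31 days: 236 − 31 = 205 left.
August 2051 has 31 days: 205 − 31 = 174 left.
September 2051 has 30 days: 174 − 30 = 144 left.
October 2051 has 31 days: 144 − 31 = 113 left.
November 2051 has 30 days: 113 − 30 = 83 left.
December 2051 has 31 days: 83 − 31 = 52 left.
January 2052 has 31 days: 52 − 31 = 21 left.
21 days into February 2052 → February 21, 2052.
Adding 508 days from February 21, 2052:
February has 29 days, so 29 − 21 = 8 days remain after February 21, 2052; 508 − 8 = 500 left.
March 2052 has 31 days: 500 − 31 = 469 left.
April 2052 has 30 days: 469 − 30 = 439 left.
May 2052 has 31 days: 439 − 31 = 408 left.
June 2052 has 30 days: 408 − 30 = 378 left.
July 2052 has 31 days: 378 − 31 = 347 left.
August 2052 has 31 days: 347 − 31 = 316 left.
September 2052 has 30 days: 316 − 30 = 286 left.
October 2052 has 31 days: 286 − 31 = 255 left.
November 2052 has 30 days: 255 − 30 = 225 left.
December 2052 has 31 days: 225 − 31 = 194 left.
January 2053 has 31 days: 194 − 31 = 163 left.
February 2053 has 28 days (2053 is not a leap year): 163 − 28 = 135 left.
March 2053 has 31 days: 135 − 31 = 104 left.
April 2053 has 30 days: 104 − 30 = 74 left.
May 2053 has 31 days: 74 − 31 = 43 left.
June 2053 has 30 days: 43 − 30 = 13 left.
13 days into July 2053 → July 13, 2053.
Counting back 600 days from July 13, 2053:
Going back 13 days from July 13, 2053 reaches the end of the previous month; 600 − 13 = 587 left.
June 2053 has 30 days: 587 − 30 = 557 left.
May 2053 has 31 days: 557 − 31 = 526 left.
April 2053 has 30 days: 526 − 30 = 496 left.
March 2053 has 31 days: 496 − 31 = 465 left.
February 2053 has 28 days (2053 is not a leap year): 465 − 28 = 437 left.
January 2053 has 31 days: 437 − 31 = 406 left.
December 2052 has 31 days: 406 − 31 = 375 left.
November 2052 has 30 days: 375 − 30 = 345 left.
October 2052 has 31 days: 345 − 31 = 314 left.
September 2052 has 30 days: 314 − 30 = 284 left.
August 2052 has 31 days: 284 − 31 = 253 left.
July 2052 has 31 days: 253 − 31 = 222 left.
June 2052 has 30 days: 222 − 30 = 192 left.
May 2052 has 31 days: 192 − 31 = 161 left.
April 2052 has 30 days: 161 − 30 = 131 left.
March 2052 has 31 days: 131 − 31 = 100 left.
February 2052 has 29 days (2052 is a leap year): 100 − 29 = 71 left.
January 2052 has 31 days: 71 − 31 = 40 left.
December 2051 has 31 days: 40 − 31 = 9 left.
November 2051 has 30 days; 30 − 9 = 21 → November 21, 2051.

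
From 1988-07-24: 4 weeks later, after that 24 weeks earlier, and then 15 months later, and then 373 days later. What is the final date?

June 14, 1990

Counting forward 4 weeks (= 28 days) from July 24, 1988:
July has 31 days, so 31 − 24 = 7 days remain after July 24, 1988; 28 − 7 = 21 left.
21 days into August 1988 → August 21, 1988.
Subtracting 24 weeks (= 168 days) from August 21, 1988:
Going back 21 days from August 21, 1988 reaches the end of the previous month; 168 − 21 = 147 left.
July 1988 has 31 days: 147 − 31 = 116 left.
June 1988 has 30 days: 116 − 30 = 86 left.
May 1988 has 31 days: 86 − 31 = 55 left.
April 1988 has 30 days: 55 − 30 = 25 left.
March 1988 has 31 days; 31 − 25 = 6 → March 6, 1988.
Adding 15 months from March 6, 1988:
month 3 + 15 = 18, which is month 6 of year 1989 → June 1989.
Day 6 is valid in June, giving June 6, 1989.
Counting forward 373 days from June 6, 1989:
June has 30 days, so 30 − 6 = 24 days remain after June 6, 1989; 373 − 24 = 349 left.
July 1989 has 31 days: 349 − 31 = 318 left.
August 1989 has 31 days: 318 − 31 = 287 left.
September 1989 has 30 days: 287 − 30 = 257 left.
October 1989 has 31 days: 257 − 31 = 226 left.
November 1989 has 30 days: 226 − 30 = 196 left.
December 1989 has 31 days: 196 − 31 = 165 left.
January 1990 has 31 days: 165 − 31 = 134 left.
February 1990 has 28 days (1990 is not a leap year): 134 − 28 = 106 left.
March 1990 has 31 days: 106 − 31 = 75 left.
April 1990 has 30 days: 75 − 30 = 45 left.
May 1990 has 31 days: 45 − 31 = 14 left.
14 days into June 1990 → June 14, 1990.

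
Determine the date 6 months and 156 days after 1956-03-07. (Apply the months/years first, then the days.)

Advancing 6 months and 156 days from March 7, 1956: first the month/year part, then the days.
month 3 + 6 = 9 → September 1956.
Day 7 is valid in September, giving September 7, 1956.
Now add 156 days from September 7, 1956.
September has 30 days, so 30 − 7 = 23 days remain after September 7, 1956; 156 − 23 = 133 left.
October 1956 has 31 days: 133 − 31 = 102 left.
November 1956 has 30 days: 102 − 30 = 72 left.
December 1956 has 31 days: 72 − 31 = 41 left.
January 1957 has 31 days: 41 − 31 = 10 left.
10 days into February 1957 → February 10, 1957.

February 10, 1957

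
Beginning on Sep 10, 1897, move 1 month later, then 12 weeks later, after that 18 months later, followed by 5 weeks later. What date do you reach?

August 6, 1899

Counting forward 1 month from September 10, 1897:
month 9 + 1 = 10 → October 1897.
Day 10 is valid in October, giving October 10, 1897.
Adding 12 weeks (= 84 days) from October 10, 1897:
October has 31 days, so 31 − 10 = 21 days remain after October 10, 1897; 84 − 21 = 63 left.
November 1897 has 30 days: 63 − 30 = 33 left.
December 1897 has 31 days: 33 − 31 = 2 left.
2 days into January 1898 → January 2, 1898.
Advancing 18 months from January 2, 1898:
month 1 + 18 = 19, which is month 7 of year 1899 → July 1899.
Day 2 is valid in July, giving July 2, 1899.
Counting forward 5 weeks (= 35 days) from July 2, 1899:
July has 31 days, so 31 − 2 = 29 days remain after July 2, 1899; 35 − 29 = 6 left.
6 days into August 1899 → August 6, 1899.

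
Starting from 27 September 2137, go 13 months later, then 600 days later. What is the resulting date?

Counting forward 13 months from September 27, 2137:
month 9 + 13 = 22, which is month 10 of year 2138 → October 2138.
Day 27 is valid in October, giving October 27, 2138.
Advancing 600 days from October 27, 2138:
October has 31 days, so 31 − 27 = 4 days remain after October 27, 2138; 600 − 4 = 596 left.
November 2138 has 30 days: 596 − 30 = 566 left.
December 2138 has 31 days: 566 − 31 = 535 left.
January 2139 has 31 days: 535 − 31 = 504 left.
February 2139 has 28 days (2139 is not a leap year): 504 − 28 = 476 left.
March 2139 has 31 days: 476 − 31 = 445 left.
April 2139 has 30 days: 445 − 30 = 415 left.
May 2139 has 31 days: 415 − 31 = 384 left.
June 2139 has 30 days: 384 − 30 = 354 left.
July 2139 has 31 days: 354 − 31 = 323 left.
August 2139 has 31 days: 323 − 31 = 292 left.
September 2139 has 30 days: 292 − 30 = 262 left.
October 2139 has 31 days: 262 − 31 = 231 left.
November 2139 has 30 days: 231 − 30 = 201 left.
December 2139 has 31 days: 201 − 31 = 170 left.
January 2140 has 31 days: 170 − 31 = 139 left.
February 2140 has 29 days (2140 is a leap year): 139 − 29 = 110 left.
March 2140 has 31 days: 110 − 31 = 79 left.
April 2140 has 30 days: 79 − 30 = 49 left.
May 2140 has 31 days: 49 − 31 = 18 left.
18 days into June 2140 → June 18, 2140.

June 18, 2140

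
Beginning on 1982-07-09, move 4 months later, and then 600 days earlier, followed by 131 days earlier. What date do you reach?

November 8, 1980

Adding 4 months from July 9, 1982:
month 7 + 4 = 11 → November 1982.
Day 9 is valid in November, giving November 9, 1982.
Counting back 600 days from November 9, 1982:
Going back 9 days from November 9, 1982 reaches the end of the previous month; 600 − 9 = 591 left.
October 1982 has 31 days: 591 − 31 = 560 left.
September 1982 has 30 days: 560 − 30 = 530 left.
August 1982 has 31 days: 530 − 31 = 499 left.
July 1982 has 31 days: 499 − 31 = 468 left.
June 1982 has 30 days: 468 − 30 = 438 left.
May 1982 has 31 days: 438 − 31 = 407 left.
April 1982 has 30 days: 407 − 30 = 377 left.
March 1982 has 31 days: 377 − 31 = 346 left.
February 1982 has 28 days (1982 is not a leap year): 346 − 28 = 318 left.
January 1982 has 31 days: 318 − 31 = 287 left.
December 1981 has 31 days: 287 − 31 = 256 left.
November 1981 has 30 days: 256 − 30 = 226 left.
October 1981 has 31 days: 226 − 31 = 195 left.
September 1981 has 30 days: 195 − 30 = 165 left.
August 1981 has 31 days: 165 − 31 = 134 left.
July 1981 has 31 days: 134 − 31 = 103 left.
June 1981 has 30 days: 103 − 30 = 73 left.
May 1981 has 31 days: 73 − 31 = 42 left.
April 1981 has 30 days: 42 − 30 = 12 left.
March 1981 has 31 days; 31 − 12 = 19 → March 19, 1981.
Going back 131 days from March 19, 1981:
Going back 19 days from March 19, 1981 reaches the end of the previous month; 131 − 19 = 112 left.
February 1981 has 28 days (1981 is not a leap year): 112 − 28 = 84 left.
January 1981 has 31 days: 84 − 31 = 53 left.
December 1980 has 31 days: 53 − 31 = 22 left.
November 1980 has 30 days; 30 − 22 = 8 → November 8, 1980.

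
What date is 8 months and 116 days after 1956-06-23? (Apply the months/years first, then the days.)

Adding 8 months and 116 days from June 23, 1956: first the month/year part, then the days.
month 6 + 8 = 14, which is month 2 of year 1957 → February 1957.
Day 23 is valid in February, giving February 23, 1957.
Now add 116 days from February 23, 1957.
February has 28 days, so 28 − 23 = 5 days remain after February 23, 1957; 116 − 5 = 111 left.
March 1957 has 31 days: 111 − 31 = 80 left.
April 1957 has 30 days: 80 − 30 = 50 left.
May 1957 has 31 days: 50 − 31 = 19 left.
19 days into June 1957 → June 19, 1957.

June 19, 1957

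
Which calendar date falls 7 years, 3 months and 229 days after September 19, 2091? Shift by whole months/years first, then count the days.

August 5, 2099

Adding 7 years, 3 months and 229 days from September 19, 2091: first the month/year part, then the days.
+7 years → 2098; month 9 + 3 = 12 → December 2098.
Day 19 is valid in December, giving December 19, 2098.
Now add 229 days from December 19, 2098.
December has 31 days, so 31 − 19 = 12 days remain after December 19, 2098; 229 − 12 = 217 left.
January 2099 has 31 days: 217 − 31 = 186 left.
February 2099 has 28 days (2099 is not a leap year): 186 − 28 = 158 left.
March 2099 has 31 days: 158 − 31 = 127 left.
April 2099 has 30 days: 127 − 30 = 97 left.
May 2099 has 31 days: 97 − 31 = 66 left.
June 2099 has 30 days: 66 − 30 = 36 left.
July 2099 has 31 days: 36 − 31 = 5 left.
5 days into August 2099 → August 5, 2099.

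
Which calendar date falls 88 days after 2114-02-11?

Adding 88 days from February 11, 2114.
February has 28 days, so 28 − 11 = 17 days remain after February 11, 2114; 88 − 17 = 71 left.
March 2114 has 31 days: 71 − 31 = 40 left.
April 2114 has 30 days: 40 − 30 = 10 left.
10 days into May 2114 → May 10, 2114.

May 10, 2114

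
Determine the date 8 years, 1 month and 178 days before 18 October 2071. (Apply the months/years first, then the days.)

Counting back 8 years, 1 month and 178 days from October 18, 2071: first the month/year part, then the days.
-8 years → 2063; month 10 − 1 = 9 → September 2063.
Day 18 is valid in September, giving September 18, 2063.
Now subtract 178 days from September 18, 2063.
Going back 18 days from September 18, 2063 reaches the end of the previous month; 178 − 18 = 160 left.
August 2063 has 31 days: 160 − 31 = 129 left.
July 2063 has 31 days: 129 − 31 = 98 left.
June 2063 has 30 days: 98 − 30 = 68 left.
May 2063 has 31 days: 68 − 31 = 37 left.
April 2063 has 30 days: 37 − 30 = 7 left.
March 2063 has 31 days; 31 − 7 = 24 → March 24, 2063.

March 24, 2063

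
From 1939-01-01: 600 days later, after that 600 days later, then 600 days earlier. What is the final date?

Counting forward 600 days from January 1, 1939:
January has 31 days, so 31 − 1 = 30 days remain after January 1, 1939; 600 − 30 = 570 left.
February 1939 has 28 days (1939 is not a leap year): 570 − 28 = 542 left.
March 1939 has 31 days: 542 − 31 = 511 left.
April 1939 has 30 days: 511 − 30 = 481 left.
May 1939 has 31 days: 481 − 31 = 450 left.
June 1939 has 30 days: 450 − 30 = 420 left.
July 1939 has 31 days: 420 − 31 = 389 left.
August 1939 has 31 days: 389 − 31 = 358 left.
September 1939 has 30 days: 358 − 30 = 328 left.
October 1939 has 31 days: 328 − 31 = 297 left.
November 1939 has 30 days: 297 − 30 = 267 left.
December 1939 has 31 days: 267 − 31 = 236 left.
January 1940 has 31 days: 236 − 31 = 205 left.
February 1940 has 29 days (1940 is a leap year): 205 − 29 = 176 left.
March 1940 has 31 days: 176 − 31 = 145 left.
April 1940 has 30 days: 145 − 30 = 115 left.
May 1940 has 31 days: 115 − 31 = 84 left.
June 1940 has 30 days: 84 − 30 = 54 left.
July 1940 has 31 days: 54 − 31 = 23 left.
23 days into August 1940 → August 23, 1940.
Counting forward 600 days from August 23, 1940:
August has 31 days, so 31 − 23 = 8 days remain after August 23, 1940; 600 − 8 = 592 left.
September 1940 has 30 days: 592 − 30 = 562 left.
October 1940 has 31 days: 562 − 31 = 531 left.
November 1940 has 30 days: 531 − 30 = 501 left.
December 1940 has 31 days: 501 − 31 = 470 left.
January 1941 has 31 days: 470 − 31 = 439 left.
February 1941 has 28 days (1941 is not a leap year): 439 − 28 = 411 left.
March 1941 has 31 days: 411 − 31 = 380 left.
April 1941 has 30 days: 380 − 30 = 350 left.
May 1941 has 31 days: 350 − 31 = 319 left.
June 1941 has 30 days: 319 − 30 = 289 left.
July 1941 has 31 days: 289 − 31 = 258 left.
August 1941 has 31 days: 258 − 31 = 227 left.
September 1941 has 30 days: 227 − 30 = 197 left.
October 1941 has 31 days: 197 − 31 = 166 left.
November 1941 has 30 days: 166 − 30 = 136 left.
December 1941 has 31 days: 136 − 31 = 105 left.
January 1942 has 31 days: 105 − 31 = 74 left.
February 1942 has 28 days (1942 is not a leap year): 74 − 28 = 46 left.
March 1942 has 31 days: 46 − 31 = 15 left.
15 days into April 1942 → April 15, 1942.
Going back 600 days from April 15, 1942:
Going back 15 days from April 15, 1942 reaches the end of the previous month; 600 − 15 = 585 left.
March 1942 has 31 days: 585 − 31 = 554 left.
February 1942 has 28 days (1942 is not a leap year): 554 − 28 = 526 left.
January 1942 has 31 days: 526 − 31 = 495 left.
December 1941 has 31 days: 495 − 31 = 464 left.
November 1941 has 30 days: 464 − 30 = 434 left.
October 1941 has 31 days: 434 − 31 = 403 left.
September 1941 has 30 days: 403 − 30 = 373 left.
August 1941 has 31 days: 373 − 31 = 342 left.
July 1941 has 31 days: 342 − 31 = 311 left.
June 1941 has 30 days: 311 − 30 = 281 left.
May 1941 has 31 days: 281 − 31 = 250 left.
April 1941 has 30 days: 250 − 30 = 220 left.
March 1941 has 31 days: 220 − 31 = 189 left.
February 1941 has 28 days (1941 is not a leap year): 189 − 28 = 161 left.
January 1941 has 31 days: 161 − 31 = 130 left.
December 1940 has 31 days: 130 − 31 = 99 left.
November 1940 has 30 days: 99 − 30 = 69 left.
October 1940 has 31 days: 69 − 31 = 38 left.
September 1940 has 30 days: 38 − 30 = 8 left.
August 1940 has 31 days; 31 − 8 = 23 → August 23, 1940.

August 23, 1940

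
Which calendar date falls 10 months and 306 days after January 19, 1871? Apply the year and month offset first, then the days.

September 20, 1872

Advancing 10 months and 306 days from January 19, 1871: first the month/year part, then the days.
month 1 + 10 = 11 → November 1871.
Day 19 is valid in November, giving November 19, 1871.
Now add 306 days from November 19, 1871.
November has 30 days, so 30 − 19 = 11 days remain after November 19, 1871; 306 − 11 = 295 left.
December 1871 has 31 days: 295 − 31 = 264 left.
January 1872 has 31 days: 264 − 31 = 233 left.
February 1872 has 29 days (1872 is a leap year): 233 − 29 = 204 left.
March 1872 has 31 days: 204 − 31 = 173 left.
April 1872 has 30 days: 173 − 30 = 143 left.
May 1872 has 31 days: 143 − 31 = 112 left.
June 1872 has 30 days: 112 − 30 = 82 left.
July 1872 has 31 days: 82 − 31 = 51 left.
August 1872 has 31 days: 51 − 31 = 20 left.
20 days into September 1872 → September 20, 1872.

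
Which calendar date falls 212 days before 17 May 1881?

Subtracting 212 days from May 17, 1881.
Going back 17 days from May 17, 1881 reaches the end of the previous month; 212 − 17 = 195 left.
April 1881 has 30 days: 195 − 30 = 165 left.
March 1881 has 31 days: 165 − 31 = 134 left.
February 1881 has 28 days (1881 is not a leap year): 134 − 28 = 106 left.
January 1881 has 31 days: 106 − 31 = 75 left.
December 1880 has 31 days: 75 − 31 = 44 left.
November 1880 has 30 days: 44 − 30 = 14 left.
October 1880 has 31 days; 31 − 14 = 17 → October 17, 1880.

October 17, 1880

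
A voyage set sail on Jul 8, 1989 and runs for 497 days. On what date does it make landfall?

November 17, 1990

Advancing 497 days from July 8, 1989.
July has 31 days, so 31 − 8 = 23 days remain after July 8, 1989; 497 − 23 = 474 left.
August 1989 has 31 days: 474 − 31 = 443 left.
September 1989 has 30 days: 443 − 30 = 413 left.
October 1989 has 31 days: 413 − 31 = 382 left.
November 1989 has 30 days: 382 − 30 = 352 left.
December 1989 has 31 days: 352 − 31 = 321 left.
January 1990 has 31 days: 321 − 31 = 290 left.
February 1990 has 28 days (1990 is not a leap year): 290 − 28 = 262 left.
March 1990 has 31 days: 262 − 31 = 231 left.
April 1990 has 30 days: 231 − 30 = 201 left.
May 1990 has 31 days: 201 − 31 = 170 left.
June 1990 has 30 days: 170 − 30 = 140 left.
July 1990 has 31 days: 140 − 31 = 109 left.
August 1990 has 31 days: 109 − 31 = 78 left.
September 1990 has 30 days: 78 − 30 = 48 left.
October 1990 has 31 days: 48 − 31 = 17 left.
17 days into November 1990 → November 17, 1990.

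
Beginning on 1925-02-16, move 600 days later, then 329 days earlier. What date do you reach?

November 14, 1925

Adding 600 days from February 16, 1925:
February has 28 days, so 28 − 16 = 12 days remain after February 16, 1925; 600 − 12 = 588 left.
March 1925 has 31 days: 588 − 31 = 557 left.
April 1925 has 30 days: 557 − 30 = 527 left.
May 1925 has 31 days: 527 − 31 = 496 left.
June 1925 has 30 days: 496 − 30 = 466 left.
July 1925 has 31 days: 466 − 31 = 435 left.
August 1925 has 31 days: 435 − 31 = 404 left.
September 1925 has 30 days: 404 − 30 = 374 left.
October 1925 has 31 days: 374 − 31 = 343 left.
November 1925 has 30 days: 343 − 30 = 313 left.
December 1925 has 31 days: 313 − 31 = 282 left.
January 1926 has 31 days: 282 − 31 = 251 left.
February 1926 has 28 days (1926 is not a leap year): 251 − 28 = 223 left.
March 1926 has 31 days: 223 − 31 = 192 left.
April 1926 has 30 days: 192 − 30 = 162 left.
May 1926 has 31 days: 162 − 31 = 131 left.
June 1926 has 30 days: 131 − 30 = 101 left.
July 1926 has 31 days: 101 − 31 = 70 left.
August 1926 has 31 days: 70 − 31 = 39 left.
September 1926 has 30 days: 39 − 30 = 9 left.
9 days into October 1926 → October 9, 1926.
Subtracting 329 days from October 9, 1926:
Going back 9 days from October 9, 1926 reaches the end of the previous month; 329 − 9 = 320 left.
September 1926 has 30 days: 320 − 30 = 290 left.
August 1926 has 31 days: 290 − 31 = 259 left.
July 1926 has 31 days: 259 − 31 = 228 left.
June 1926 has 30 days: 228 − 30 = 198 left.
May 1926 has 31 days: 198 − 31 = 167 left.
April 1926 has 30 days: 167 − 30 = 137 left.
March 1926 has 31 days: 137 − 31 = 106 left.
February 1926 has 28 days (1926 is not a leap year): 106 − 28 = 78 left.
January 1926 has 31 days: 78 − 31 = 47 left.
December 1925 has 31 days: 47 − 31 = 16 left.
November 1925 has 30 days; 30 − 16 = 14 → November 14, 1925.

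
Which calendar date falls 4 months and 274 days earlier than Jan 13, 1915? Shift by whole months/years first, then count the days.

Going back 4 months and 274 days from January 13, 1915: first the month/year part, then the days.
month 1 − 4 = -3, which is month 9 of year 1914 → September 1914.
Day 13 is valid in September, giving September 13, 1914.
Now subtract 274 days from September 13, 1914.
Going back 13 days from September 13, 1914 reaches the end of the previous month; 274 − 13 = 261 left.
August 1914 has 31 days: 261 − 31 = 230 left.
July 1914 has 31 days: 230 − 31 = 199 left.
June 1914 has 30 days: 199 − 30 = 169 left.
May 1914 has 31 days: 169 − 31 = 138 left.
April 1914 has 30 days: 138 − 30 = 108 left.
March 1914 has 31 days: 108 − 31 = 77 left.
February 1914 has 28 days (1914 is not a leap year): 77 − 28 = 49 left.
January 1914 has 31 days: 49 − 31 = 18 left.
December 1913 has 31 days; 31 − 18 = 13 → December 13, 1913.

December 13, 1913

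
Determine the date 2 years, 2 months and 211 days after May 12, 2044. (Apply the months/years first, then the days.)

Advancing 2 years, 2 months and 211 days from May 12, 2044: first the month/year part, then the days.
+2 years → 2046; month 5 + 2 = 7 → July 2046.
Day 12 is valid in July, giving July 12, 2046.
Now add 211 days from July 12, 2046.
July has 31 days, so 31 − 12 = 19 days remain after July 12, 2046; 211 − 19 = 192 left.
August 2046 has 31 days: 192 − 31 = 161 left.
September 2046 has 30 days: 161 − 30 = 131 left.
October 2046 has 31 days: 131 − 31 = 100 left.
November 2046 has 30 days: 100 − 30 = 70 left.
December 2046 has 31 days: 70 − 31 = 39 left.
January 2047 has 31 days: 39 − 31 = 8 left.
8 days into February 2047 → February 8, 2047.

February 8, 2047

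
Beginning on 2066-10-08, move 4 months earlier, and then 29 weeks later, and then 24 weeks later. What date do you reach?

June 14, 2067

Counting back 4 months from October 8, 2066:
month 10 − 4 = 6 → June 2066.
Day 8 is valid in June, giving June 8, 2066.
Adding 29 weeks (= 203 days) from June 8, 2066:
June has 30 days, so 30 − 8 = 22 days remain after June 8, 2066; 203 − 22 = 181 left.
July 2066 has 31 days: 181 − 31 = 150 left.
August 2066 has 31 days: 150 − 31 = 119 left.
September 2066 has 30 days: 119 − 30 = 89 left.
October 2066 has 31 days: 89 − 31 = 58 left.
November 2066 has 30 days: 58 − 30 = 28 left.
28 days into December 2066 → December 28, 2066.
Adding 24 weeks (= 168 days) from December 28, 2066:
December has 31 days, so 31 − 28 = 3 days remain after December 28, 2066; 168 − 3 = 165 left.
January 2067 has 31 days: 165 − 31 = 134 left.
February 2067 has 28 days (2067 is not a leap year): 134 − 28 = 106 left.
March 2067 has 31 days: 106 − 31 = 75 left.
April 2067 has 30 days: 75 − 30 = 45 left.
May 2067 has 31 days: 45 − 31 = 14 left.
14 days into June 2067 → June 14, 2067.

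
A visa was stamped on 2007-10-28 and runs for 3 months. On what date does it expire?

January 28, 2008

Adding 3 months from October 28, 2007.
month 10 + 3 = 13, which is month 1 of year 2008 → January 2008.
Day 28 is valid in January, giving January 28, 2008.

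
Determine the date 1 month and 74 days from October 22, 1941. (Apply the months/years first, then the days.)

February 4, 1942

Counting forward 1 month and 74 days from October 22, 1941: first the month/year part, then the days.
month 10 + 1 = 11 → November 1941.
Day 22 is valid in November, giving November 22, 1941.
Now add 74 days from November 22, 1941.
November has 30 days, so 30 − 22 = 8 days remain after November 22, 1941; 74 − 8 = 66 left.
December 1941 has 31 days: 66 − 31 = 35 left.
January 1942 has 31 days: 35 − 31 = 4 left.
4 days into February 1942 → February 4, 1942.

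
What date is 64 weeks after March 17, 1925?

June 8, 1926

Adding 64 weeks = 448 days from March 17, 1925.
March has 31 days, so 31 − 17 = 14 days remain after March 17, 1925; 448 − 14 = 434 left.
April 1925 has 30 days: 434 − 30 = 404 left.
May 1925 has 31 days: 404 − 31 = 373 left.
June 1925 has 30 days: 373 − 30 = 343 left.
July 1925 has 31 days: 343 − 31 = 312 left.
August 1925 has 31 days: 312 − 31 = 281 left.
September 1925 has 30 days: 281 − 30 = 251 left.
October 1925 has 31 days: 251 − 31 = 220 left.
November 1925 has 30 days: 220 − 30 = 190 left.
December 1925 has 31 days: 190 − 31 = 159 left.
January 1926 has 31 days: 159 − 31 = 128 left.
February 1926 has 28 days (1926 is not a leap year): 128 − 28 = 100 left.
March 1926 has 31 days: 100 − 31 = 69 left.
April 1926 has 30 days: 69 − 30 = 39 left.
May 1926 has 31 days: 39 − 31 = 8 left.
8 days into June 1926 → June 8, 1926.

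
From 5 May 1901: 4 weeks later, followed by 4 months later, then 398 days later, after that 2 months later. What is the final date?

Counting forward 4 weeks (= 28 days) from May 5, 1901:
May has 31 days, so 31 − 5 = 26 days remain after May 5, 1901; 28 − 26 = 2 left.
2 days into June 1901 → June 2, 1901.
Counting forward 4 months from June 2, 1901:
month 6 + 4 = 10 → October 1901.
Day 2 is valid in October, giving October 2, 1901.
Adding 398 days from October 2, 1901:
October has 31 days, so 31 − 2 = 29 days remain after October 2, 1901; 398 − 29 = 369 left.
November 1901 has 30 days: 369 − 30 = 339 left.
December 1901 has 31 days: 339 − 31 = 308 left.
January 1902 has 31 days: 308 − 31 = 277 left.
February 1902 has 28 days (1902 is not a leap year): 277 − 28 = 249 left.
March 1902 has 31 days: 249 − 31 = 218 left.
April 1902 has 30 days: 218 − 30 = 188 left.
May 1902 has 31 days: 188 − 31 = 157 left.
June 1902 has 30 days: 157 − 30 = 127 left.
July 1902 has 31 days: 127 − 31 = 96 left.
August 1902 has 31 days: 96 − 31 = 65 left.
September 1902 has 30 days: 65 − 30 = 35 left.
October 1902 has 31 days: 35 − 31 = 4 left.
4 days into November 1902 → November 4, 1902.
Adding 2 months from November 4, 1902:
month 11 + 2 = 13, which is month 1 of year 1903 → January 1903.
Day 4 is valid in January, giving January 4, 1903.

January 4, 1903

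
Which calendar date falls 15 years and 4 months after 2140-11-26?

March 26, 2156

Advancing 15 years and 4 months from November 26, 2140.
+15 years → 2155; month 11 + 4 = 15, which is month 3 of year 2156 → March 2156.
Day 26 is valid in March, giving March 26, 2156.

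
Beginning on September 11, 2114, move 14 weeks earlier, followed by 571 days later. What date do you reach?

December 28, 2115

Counting back 14 weeks (= 98 days) from September 11, 2114:
Going back 11 days from September 11, 2114 reaches the end of the previous month; 98 − 11 = 87 left.
August 2114 has 31 days: 87 − 31 = 56 left.
July 2114 has 31 days: 56 − 31 = 25 left.
June 2114 has 30 days; 30 − 25 = 5 → June 5, 2114.
Advancing 571 days from June 5, 2114:
June has 30 days, so 30 − 5 = 25 days remain after June 5, 2114; 571 − 25 = 546 left.
July 2114 has 31 days: 546 − 31 = 515 left.
August 2114 has 31 days: 515 − 31 = 484 left.
September 2114 has 30 days: 484 − 30 = 454 left.
October 2114 has 31 days: 454 − 31 = 423 left.
November 2114 has 30 days: 423 − 30 = 393 left.
December 2114 has 31 days: 393 − 31 = 362 left.
January 2115 has 31 days: 362 − 31 = 331 left.
February 2115 has 28 days (2115 is not a leap year): 331 − 28 = 303 left.
March 2115 has 31 days: 303 − 31 = 272 left.
April 2115 has 30 days: 272 − 30 = 242 left.
May 2115 has 31 days: 242 − 31 = 211 left.
June 2115 has 30 days: 211 − 30 = 181 left.
July 2115 has 31 days: 181 − 31 = 150 left.
August 2115 has 31 days: 150 − 31 = 119 left.
September 2115 has 30 days: 119 − 30 = 89 left.
October 2115 has 31 days: 89 − 31 = 58 left.
November 2115 has 30 days: 58 − 30 = 28 left.
28 days into December 2115 → December 28, 2115.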